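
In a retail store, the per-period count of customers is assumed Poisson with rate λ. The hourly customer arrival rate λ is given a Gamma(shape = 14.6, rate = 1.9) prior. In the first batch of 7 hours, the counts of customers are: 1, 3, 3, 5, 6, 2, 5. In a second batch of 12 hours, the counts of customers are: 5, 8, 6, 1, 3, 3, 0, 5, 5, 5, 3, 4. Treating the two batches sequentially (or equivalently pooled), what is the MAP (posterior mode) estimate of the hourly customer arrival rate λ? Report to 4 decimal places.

4.1435

With a Gamma(shape α, rate β) prior, the Poisson likelihood is conjugate: the posterior is Gamma(α + ΣXᵢ, β + n).
Batch 1: sum of counts S = 25 over n = 7 hours.
After batch 1: Gamma(α+S, β+n) = Gamma(14.6+25, 1.9+7) = Gamma(39.6, 8.9).
Batch 2: sum of counts S = 48 over n = 12 hours.
After batch 2: Gamma(α+S, β+n) = Gamma(39.6+48, 8.9+12) = Gamma(87.6, 20.9).
Mode of Gamma(α,β) for α≥1 is (α−1)/β = 86.6/20.9 = 4.1435.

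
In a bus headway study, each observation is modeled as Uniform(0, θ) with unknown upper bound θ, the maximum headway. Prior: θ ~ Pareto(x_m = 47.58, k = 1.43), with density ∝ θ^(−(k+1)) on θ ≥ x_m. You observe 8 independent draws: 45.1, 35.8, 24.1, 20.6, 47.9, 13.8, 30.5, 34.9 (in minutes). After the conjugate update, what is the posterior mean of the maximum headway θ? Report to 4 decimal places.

53.5821

A Pareto(scale x_m, shape k) prior on the upper bound θ of Uniform(0, θ) is conjugate: posterior is Pareto(max(x_m, max xᵢ), k + n).
Sample maximum = 47.9; prior scale x_m = 47.58 → posterior scale = max = 47.90.
Posterior shape = 1.43 + 8 = 9.43.
E[θ|data] = k·x_m/(k−1) = 9.43·47.90/8.43 = 53.5821.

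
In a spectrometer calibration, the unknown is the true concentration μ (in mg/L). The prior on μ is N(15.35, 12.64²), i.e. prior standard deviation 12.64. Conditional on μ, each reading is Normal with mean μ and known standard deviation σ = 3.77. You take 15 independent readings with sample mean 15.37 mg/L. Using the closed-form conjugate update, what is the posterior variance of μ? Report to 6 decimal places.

0.941940

For Normal data with known variance σ², a Normal(μ₀, σ₀²) prior on μ is conjugate. Posterior precision = 1/σ₀² + n/σ²; posterior mean is the precision-weighted average of μ₀ and x̄.
σ₀² = 12.64² = 159.7696, σ² = 3.77² = 14.2129; σ² + n·σ₀² = 14.2129 + 15·159.7696 = 2410.7569.
Posterior precision = 1/σ₀² + n/σ² = 1/159.7696 + 15/14.2129 = (σ² + n·σ₀²)/(σ₀²σ²) = 2410.7569/(159.7696·14.2129); posterior variance σₙ² = σ₀²σ²/(σ² + n·σ₀²) = 159.7696·14.2129/2410.7569 = 0.941940.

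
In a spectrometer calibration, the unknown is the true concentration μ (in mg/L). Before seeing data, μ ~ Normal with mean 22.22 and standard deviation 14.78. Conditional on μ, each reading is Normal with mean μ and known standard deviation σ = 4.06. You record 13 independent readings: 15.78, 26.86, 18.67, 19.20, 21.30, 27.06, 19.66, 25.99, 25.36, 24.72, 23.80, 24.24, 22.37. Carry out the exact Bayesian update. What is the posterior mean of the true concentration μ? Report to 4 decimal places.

For Normal data with known variance σ², a Normal(μ₀, σ₀²) prior on μ is conjugate. Posterior precision = 1/σ₀² + n/σ²; posterior mean is the precision-weighted average of μ₀ and x̄.
Σxᵢ = 15.78 + 26.86 + 18.67 + 19.20 + 21.30 + 27.06 + 19.66 + 25.99 + 25.36 + 24.72 + 23.80 + 24.24 + 22.37 = 295.01, so n·x̄ = 295.01.
σ₀² = 14.78² = 218.4484, σ² = 4.06² = 16.4836; σ² + n·σ₀² = 16.4836 + 13·218.4484 = 2856.3128.
Posterior mean = (μ₀/σ₀² + n·x̄/σ²)/(1/σ₀² + n/σ²) = (σ²·μ₀ + σ₀²·n·x̄)/(σ² + n·σ₀²) = (16.4836·22.22 + 218.4484·295.01)/2856.3128 = 64810.728076/2856.3128 = 22.6903.

22.6903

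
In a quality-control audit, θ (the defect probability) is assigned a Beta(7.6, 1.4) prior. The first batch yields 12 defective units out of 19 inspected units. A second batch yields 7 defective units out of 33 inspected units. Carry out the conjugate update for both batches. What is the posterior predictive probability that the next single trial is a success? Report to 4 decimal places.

0.4361

The Beta prior is conjugate to a Binomial/Bernoulli likelihood; the update adds successes to α and failures to β.
After batch 1: Beta(7.6+12, 1.4+7) = Beta(19.6, 8.4).
After batch 2: Beta(19.6+7, 8.4+26) = Beta(26.6, 34.4).
For a single future Bernoulli trial, P(success | data) = α/(α+β) = 0.4361.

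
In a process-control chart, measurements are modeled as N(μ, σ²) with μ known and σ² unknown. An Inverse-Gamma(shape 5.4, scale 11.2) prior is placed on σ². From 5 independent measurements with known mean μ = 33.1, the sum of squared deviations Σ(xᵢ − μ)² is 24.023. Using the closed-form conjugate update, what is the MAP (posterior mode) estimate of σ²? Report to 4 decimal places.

With known mean μ and an Inverse-Gamma(α, β) prior on σ², the Normal likelihood is conjugate: posterior is Inv-Gamma(α + n/2, β + Σ(xᵢ−μ)²/2).
Posterior: Inv-Gamma(5.4 + 5/2, 11.2 + 24.023/2) = Inv-Gamma(7.90, 23.2115).
Mode = β/(α+1) = 23.2115/8.90 = 2.6080.

2.6080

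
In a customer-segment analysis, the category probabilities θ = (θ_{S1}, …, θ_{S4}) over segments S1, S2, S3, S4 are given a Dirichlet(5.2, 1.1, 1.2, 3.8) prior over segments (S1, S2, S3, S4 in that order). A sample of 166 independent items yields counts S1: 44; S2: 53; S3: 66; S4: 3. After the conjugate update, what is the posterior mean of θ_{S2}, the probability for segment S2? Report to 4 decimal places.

The Dirichlet prior is conjugate to the Multinomial likelihood: each posterior αⱼ = prior αⱼ + observed count nⱼ.
Posterior concentration: (49.2, 54.1, 67.2, 6.8), total = 177.3.
E[θ_{S2}|data] = α_{S2}/Σα = 54.1/177.3 = 0.3051.

0.3051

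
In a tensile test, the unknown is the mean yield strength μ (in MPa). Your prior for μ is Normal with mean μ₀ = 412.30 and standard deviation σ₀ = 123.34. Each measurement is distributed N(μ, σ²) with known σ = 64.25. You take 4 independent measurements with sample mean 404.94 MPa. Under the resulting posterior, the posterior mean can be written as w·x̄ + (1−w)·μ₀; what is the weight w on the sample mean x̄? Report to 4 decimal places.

0.9365

For Normal data with known variance σ², a Normal(μ₀, σ₀²) prior on μ is conjugate. Posterior precision = 1/σ₀² + n/σ²; posterior mean is the precision-weighted average of μ₀ and x̄.
σ₀² = 123.34² = 15212.7556, σ² = 64.25² = 4128.0625. Prior precision 1/σ₀² = 1/15212.7556; data precision n/σ² = 4/4128.0625.
w = (n/σ²)/(1/σ₀² + n/σ²) = n·σ₀²/(σ² + n·σ₀²) = 4·15212.7556/(4128.0625 + 4·15212.7556) = 60851.0224/64979.0849 = 0.9365.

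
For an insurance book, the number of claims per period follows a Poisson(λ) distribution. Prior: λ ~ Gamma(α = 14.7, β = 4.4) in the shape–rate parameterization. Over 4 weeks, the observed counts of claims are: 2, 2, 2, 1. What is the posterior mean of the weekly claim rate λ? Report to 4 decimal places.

2.5833

With a Gamma(shape α, rate β) prior, the Poisson likelihood is conjugate: the posterior is Gamma(α + ΣXᵢ, β + n).
Sum of counts S = 7 over n = 4 weeks.
Posterior: Gamma(α+S, β+n) = Gamma(14.7+7, 4.4+4) = Gamma(21.7, 8.4).
Posterior mean = α/β = 21.7/8.4 = 2.5833.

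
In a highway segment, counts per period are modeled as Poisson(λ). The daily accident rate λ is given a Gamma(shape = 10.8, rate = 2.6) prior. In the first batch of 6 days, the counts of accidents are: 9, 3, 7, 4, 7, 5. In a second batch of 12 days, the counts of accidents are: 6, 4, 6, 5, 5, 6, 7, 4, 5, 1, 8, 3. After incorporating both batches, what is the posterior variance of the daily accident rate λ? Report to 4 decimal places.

With a Gamma(shape α, rate β) prior, the Poisson likelihood is conjugate: the posterior is Gamma(α + ΣXᵢ, β + n).
Batch 1: sum of counts S = 35 over n = 6 days.
After batch 1: Gamma(α+S, β+n) = Gamma(10.8+35, 2.6+6) = Gamma(45.8, 8.6).
Batch 2: sum of counts S = 60 over n = 12 days.
After batch 2: Gamma(α+S, β+n) = Gamma(45.8+60, 8.6+12) = Gamma(105.8, 20.6).
Var = α/β² = 105.8/20.6² = 0.2493.

0.2493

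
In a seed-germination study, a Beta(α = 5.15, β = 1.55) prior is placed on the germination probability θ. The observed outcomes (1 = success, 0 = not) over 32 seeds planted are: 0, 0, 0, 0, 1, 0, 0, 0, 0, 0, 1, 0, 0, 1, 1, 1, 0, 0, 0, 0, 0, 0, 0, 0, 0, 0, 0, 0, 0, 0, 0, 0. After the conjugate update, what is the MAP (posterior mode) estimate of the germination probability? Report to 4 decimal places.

0.2493

The Beta prior is conjugate to a Binomial/Bernoulli likelihood; the update adds successes to α and failures to β.
Posterior: Beta(α+k, β+n−k) = Beta(5.15+5, 1.55+27) = Beta(10.15, 28.55).
Mode of Beta(a,b) for a,b>1 is (a−1)/(a+b−2) = 9.15/36.70 = 0.2493.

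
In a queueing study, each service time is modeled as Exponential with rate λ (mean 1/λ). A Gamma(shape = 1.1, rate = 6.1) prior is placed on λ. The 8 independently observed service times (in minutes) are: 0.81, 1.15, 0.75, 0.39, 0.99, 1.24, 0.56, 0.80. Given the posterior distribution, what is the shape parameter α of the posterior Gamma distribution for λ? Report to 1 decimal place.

9.1

With a Gamma(shape α, rate β) prior on the exponential rate λ, the posterior after n observations with total T = Σxᵢ is Gamma(α+n, β+T).
Sum of observations T = 6.69 minutes; n = 8.
Posterior: Gamma(1.1+8, 6.1+6.69) = Gamma(9.1, 12.79).
Posterior α = 9.1.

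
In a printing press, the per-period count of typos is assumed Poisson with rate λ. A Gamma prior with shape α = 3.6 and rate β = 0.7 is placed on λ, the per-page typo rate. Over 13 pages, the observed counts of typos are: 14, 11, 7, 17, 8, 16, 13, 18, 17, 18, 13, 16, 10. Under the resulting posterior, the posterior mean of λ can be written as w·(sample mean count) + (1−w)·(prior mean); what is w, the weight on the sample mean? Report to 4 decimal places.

0.9489

With a Gamma(shape α, rate β) prior, the Poisson likelihood is conjugate: the posterior is Gamma(α + ΣXᵢ, β + n).
Posterior mean = (α₀+S)/(β₀+n) = [n/(β₀+n)]·(S/n) + [β₀/(β₀+n)]·(α₀/β₀), so only n and β₀ enter the weight.
Weight on data w = n/(β₀+n) = 13/(0.7+13) = 13/13.7 = 0.9489.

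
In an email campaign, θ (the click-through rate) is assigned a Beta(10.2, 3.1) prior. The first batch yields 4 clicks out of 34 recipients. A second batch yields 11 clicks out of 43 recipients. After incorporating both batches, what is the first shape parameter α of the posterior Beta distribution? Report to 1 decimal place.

25.2

The Beta prior is conjugate to a Binomial/Bernoulli likelihood; the update adds successes to α and failures to β.
After batch 1: Beta(10.2+4, 3.1+30) = Beta(14.2, 33.1).
After batch 2: Beta(14.2+11, 33.1+32) = Beta(25.2, 65.1).
Posterior α = 25.2.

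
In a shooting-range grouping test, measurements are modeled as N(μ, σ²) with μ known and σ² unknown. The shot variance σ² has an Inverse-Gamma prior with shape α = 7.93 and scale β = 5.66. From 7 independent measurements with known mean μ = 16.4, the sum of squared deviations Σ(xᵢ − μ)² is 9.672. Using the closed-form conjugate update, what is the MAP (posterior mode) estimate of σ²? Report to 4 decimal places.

0.8444

With known mean μ and an Inverse-Gamma(α, β) prior on σ², the Normal likelihood is conjugate: posterior is Inv-Gamma(α + n/2, β + Σ(xᵢ−μ)²/2).
Posterior: Inv-Gamma(7.93 + 7/2, 5.66 + 9.672/2) = Inv-Gamma(11.43, 10.4960).
Mode = β/(α+1) = 10.4960/12.43 = 0.8444.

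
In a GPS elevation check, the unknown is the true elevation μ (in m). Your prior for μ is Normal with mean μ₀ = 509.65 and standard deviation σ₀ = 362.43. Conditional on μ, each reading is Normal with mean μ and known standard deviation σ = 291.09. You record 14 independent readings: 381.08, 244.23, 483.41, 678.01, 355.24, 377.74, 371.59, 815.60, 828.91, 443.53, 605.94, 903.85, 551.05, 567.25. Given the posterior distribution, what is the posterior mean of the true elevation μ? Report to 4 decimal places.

541.9018

For Normal data with known variance σ², a Normal(μ₀, σ₀²) prior on μ is conjugate. Posterior precision = 1/σ₀² + n/σ²; posterior mean is the precision-weighted average of μ₀ and x̄.
Σxᵢ = 381.08 + 244.23 + 483.41 + 678.01 + 355.24 + 377.74 + 371.59 + 815.60 + 828.91 + 443.53 + 605.94 + 903.85 + 551.05 + 567.25 = 7607.43, so n·x̄ = 7607.43.
σ₀² = 362.43² = 131355.5049, σ² = 291.09² = 84733.3881; σ² + n·σ₀² = 84733.3881 + 14·131355.5049 = 1923710.4567.
Posterior mean = (μ₀/σ₀² + n·x̄/σ²)/(1/σ₀² + n/σ²) = (σ²·μ₀ + σ₀²·n·x̄)/(σ² + n·σ₀²) = (84733.3881·509.65 + 131355.5049·7607.43)/1923710.4567 = 1042462179.886572/1923710.4567 = 541.9018.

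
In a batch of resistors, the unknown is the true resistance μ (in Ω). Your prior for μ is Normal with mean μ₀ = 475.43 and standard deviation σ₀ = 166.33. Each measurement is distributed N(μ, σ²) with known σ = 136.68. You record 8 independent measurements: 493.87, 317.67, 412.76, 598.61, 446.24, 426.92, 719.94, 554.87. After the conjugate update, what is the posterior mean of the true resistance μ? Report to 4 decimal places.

For Normal data with known variance σ², a Normal(μ₀, σ₀²) prior on μ is conjugate. Posterior precision = 1/σ₀² + n/σ²; posterior mean is the precision-weighted average of μ₀ and x̄.
Σxᵢ = 493.87 + 317.67 + 412.76 + 598.61 + 446.24 + 426.92 + 719.94 + 554.87 = 3970.88, so n·x̄ = 3970.88.
σ₀² = 166.33² = 27665.6689, σ² = 136.68² = 18681.4224; σ² + n·σ₀² = 18681.4224 + 8·27665.6689 = 240006.7736.
Posterior mean = (μ₀/σ₀² + n·x̄/σ²)/(1/σ₀² + n/σ²) = (σ²·μ₀ + σ₀²·n·x̄)/(σ² + n·σ₀²) = (18681.4224·475.43 + 27665.6689·3970.88)/240006.7736 = 118738759.973264/240006.7736 = 494.7309.

494.7309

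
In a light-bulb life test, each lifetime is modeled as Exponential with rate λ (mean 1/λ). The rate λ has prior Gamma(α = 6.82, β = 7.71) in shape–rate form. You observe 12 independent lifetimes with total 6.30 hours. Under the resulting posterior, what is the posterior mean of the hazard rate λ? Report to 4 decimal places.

With a Gamma(shape α, rate β) prior on the exponential rate λ, the posterior after n observations with total T = Σxᵢ is Gamma(α+n, β+T).
Posterior: Gamma(6.82+12, 7.71+6.30) = Gamma(18.82, 14.01).
Posterior mean of λ = α/β = 18.82/14.01 = 1.3433.

1.3433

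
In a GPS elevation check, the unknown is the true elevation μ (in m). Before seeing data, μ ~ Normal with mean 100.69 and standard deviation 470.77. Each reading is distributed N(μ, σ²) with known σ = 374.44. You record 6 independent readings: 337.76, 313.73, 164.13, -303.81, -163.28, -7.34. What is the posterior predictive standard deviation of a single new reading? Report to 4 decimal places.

401.6765

For Normal data with known variance σ², a Normal(μ₀, σ₀²) prior on μ is conjugate. Posterior precision = 1/σ₀² + n/σ²; posterior mean is the precision-weighted average of μ₀ and x̄.
σ₀² = 470.77² = 221624.3929, σ² = 374.44² = 140205.3136; σ² + n·σ₀² = 140205.3136 + 6·221624.3929 = 1469951.671.
Posterior precision = 1/σ₀² + n/σ² = 1/221624.3929 + 6/140205.3136 = (σ² + n·σ₀²)/(σ₀²σ²) = 1469951.671/(221624.3929·140205.3136); posterior variance σₙ² = σ₀²σ²/(σ² + n·σ₀²) = 221624.3929·140205.3136/1469951.671 = 21138.734096.
Predictive variance for one new observation = σₙ² + σ² = 221624.3929·140205.3136/1469951.671 + 140205.3136 = σ²·(σ₀² + 1469951.671)/1469951.671 = 140205.3136·1691576.0639/1469951.671 = 161344.047696; SD = √(140205.3136·1691576.0639/1469951.671) = 401.6765.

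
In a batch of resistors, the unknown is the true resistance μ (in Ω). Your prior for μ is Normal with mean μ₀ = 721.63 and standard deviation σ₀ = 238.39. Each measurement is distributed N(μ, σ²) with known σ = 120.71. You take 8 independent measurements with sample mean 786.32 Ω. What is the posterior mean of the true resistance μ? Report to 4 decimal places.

For Normal data with known variance σ², a Normal(μ₀, σ₀²) prior on μ is conjugate. Posterior precision = 1/σ₀² + n/σ²; posterior mean is the precision-weighted average of μ₀ and x̄.
n·x̄ = 8·786.32 = 6290.56.
σ₀² = 238.39² = 56829.7921, σ² = 120.71² = 14570.9041; σ² + n·σ₀² = 14570.9041 + 8·56829.7921 = 469209.2409.
Posterior mean = (μ₀/σ₀² + n·x̄/σ²)/(1/σ₀² + n/σ²) = (σ²·μ₀ + σ₀²·n·x̄)/(σ² + n·σ₀²) = (14570.9041·721.63 + 56829.7921·6290.56)/469209.2409 = 368006018.518259/469209.2409 = 784.3111.

784.3111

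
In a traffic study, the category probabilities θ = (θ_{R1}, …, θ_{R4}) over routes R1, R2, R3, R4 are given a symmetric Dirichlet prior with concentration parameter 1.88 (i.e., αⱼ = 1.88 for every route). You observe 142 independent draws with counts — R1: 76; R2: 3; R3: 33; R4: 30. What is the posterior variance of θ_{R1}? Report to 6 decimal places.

The Dirichlet prior is conjugate to the Multinomial likelihood: each posterior αⱼ = prior αⱼ + observed count nⱼ.
Posterior concentration: (77.88, 4.88, 34.88, 31.88), total = 149.52.
Var[θ_j] = α_j(Σα−α_j)/((Σα)²(Σα+1)) = 77.88·71.64/(149.52²·150.52) = 0.001658.

0.001658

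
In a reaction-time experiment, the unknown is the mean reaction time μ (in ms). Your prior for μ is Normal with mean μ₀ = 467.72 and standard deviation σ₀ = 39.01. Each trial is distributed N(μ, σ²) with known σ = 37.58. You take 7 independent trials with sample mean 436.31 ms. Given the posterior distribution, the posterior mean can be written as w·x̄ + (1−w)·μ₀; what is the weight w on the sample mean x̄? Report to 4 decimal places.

0.8829

For Normal data with known variance σ², a Normal(μ₀, σ₀²) prior on μ is conjugate. Posterior precision = 1/σ₀² + n/σ²; posterior mean is the precision-weighted average of μ₀ and x̄.
σ₀² = 39.01² = 1521.7801, σ² = 37.58² = 1412.2564. Prior precision 1/σ₀² = 1/1521.7801; data precision n/σ² = 7/1412.2564.
w = (n/σ²)/(1/σ₀² + n/σ²) = n·σ₀²/(σ² + n·σ₀²) = 7·1521.7801/(1412.2564 + 7·1521.7801) = 10652.4607/12064.7171 = 0.8829.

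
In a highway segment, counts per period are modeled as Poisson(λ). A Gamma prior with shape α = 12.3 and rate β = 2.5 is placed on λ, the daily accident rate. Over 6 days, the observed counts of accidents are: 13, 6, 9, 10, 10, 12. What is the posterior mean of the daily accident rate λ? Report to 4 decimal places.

8.5059

With a Gamma(shape α, rate β) prior, the Poisson likelihood is conjugate: the posterior is Gamma(α + ΣXᵢ, β + n).
Sum of counts S = 60 over n = 6 days.
Posterior: Gamma(α+S, β+n) = Gamma(12.3+60, 2.5+6) = Gamma(72.3, 8.5).
Posterior mean = α/β = 72.3/8.5 = 8.5059.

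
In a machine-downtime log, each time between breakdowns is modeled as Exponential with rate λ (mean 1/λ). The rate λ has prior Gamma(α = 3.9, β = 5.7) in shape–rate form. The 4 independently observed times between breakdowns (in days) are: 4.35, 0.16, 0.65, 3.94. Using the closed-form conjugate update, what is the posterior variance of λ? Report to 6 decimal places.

With a Gamma(shape α, rate β) prior on the exponential rate λ, the posterior after n observations with total T = Σxᵢ is Gamma(α+n, β+T).
Sum of observations T = 9.10 days; n = 4.
Posterior: Gamma(3.9+4, 5.7+9.10) = Gamma(7.9, 14.80).
Var = α/β² = 0.036066.

0.036066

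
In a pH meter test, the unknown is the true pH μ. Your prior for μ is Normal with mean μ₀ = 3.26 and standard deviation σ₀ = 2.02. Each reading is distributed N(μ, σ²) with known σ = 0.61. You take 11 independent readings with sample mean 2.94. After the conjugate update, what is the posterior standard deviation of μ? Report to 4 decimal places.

0.1832

For Normal data with known variance σ², a Normal(μ₀, σ₀²) prior on μ is conjugate. Posterior precision = 1/σ₀² + n/σ²; posterior mean is the precision-weighted average of μ₀ and x̄.
σ₀² = 2.02² = 4.0804, σ² = 0.61² = 0.3721; σ² + n·σ₀² = 0.3721 + 11·4.0804 = 45.2565.
Posterior precision = 1/σ₀² + n/σ² = 1/4.0804 + 11/0.3721 = (σ² + n·σ₀²)/(σ₀²σ²) = 45.2565/(4.0804·0.3721); posterior variance σₙ² = σ₀²σ²/(σ² + n·σ₀²) = 4.0804·0.3721/45.2565 = 0.033549.
Posterior SD = √σₙ² = √(4.0804·0.3721/45.2565) = 0.1832.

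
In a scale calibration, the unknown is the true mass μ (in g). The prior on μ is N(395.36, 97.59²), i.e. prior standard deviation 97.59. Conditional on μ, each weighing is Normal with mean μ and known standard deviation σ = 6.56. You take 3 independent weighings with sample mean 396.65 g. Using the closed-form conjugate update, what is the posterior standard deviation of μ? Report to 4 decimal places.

3.7846

For Normal data with known variance σ², a Normal(μ₀, σ₀²) prior on μ is conjugate. Posterior precision = 1/σ₀² + n/σ²; posterior mean is the precision-weighted average of μ₀ and x̄.
σ₀² = 97.59² = 9523.8081, σ² = 6.56² = 43.0336; σ² + n·σ₀² = 43.0336 + 3·9523.8081 = 28614.4579.
Posterior precision = 1/σ₀² + n/σ² = 1/9523.8081 + 3/43.0336 = (σ² + n·σ₀²)/(σ₀²σ²) = 28614.4579/(9523.8081·43.0336); posterior variance σₙ² = σ₀²σ²/(σ² + n·σ₀²) = 9523.8081·43.0336/28614.4579 = 14.322960.
Posterior SD = √σₙ² = √(9523.8081·43.0336/28614.4579) = 3.7846.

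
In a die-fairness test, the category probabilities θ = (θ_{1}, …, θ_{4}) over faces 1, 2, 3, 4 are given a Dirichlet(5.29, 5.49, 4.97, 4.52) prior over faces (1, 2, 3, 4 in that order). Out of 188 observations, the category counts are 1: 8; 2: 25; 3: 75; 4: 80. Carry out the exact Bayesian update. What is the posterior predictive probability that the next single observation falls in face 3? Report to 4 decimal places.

The Dirichlet prior is conjugate to the Multinomial likelihood: each posterior αⱼ = prior αⱼ + observed count nⱼ.
Posterior concentration: (13.29, 30.49, 79.97, 84.52), total = 208.27.
P(next = 3 | data) = α_{3}/Σα = 0.3840.

0.3840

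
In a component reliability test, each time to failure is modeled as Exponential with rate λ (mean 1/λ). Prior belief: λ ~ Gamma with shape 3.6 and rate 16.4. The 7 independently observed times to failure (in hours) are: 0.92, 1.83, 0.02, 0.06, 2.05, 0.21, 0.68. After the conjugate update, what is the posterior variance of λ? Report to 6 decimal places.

With a Gamma(shape α, rate β) prior on the exponential rate λ, the posterior after n observations with total T = Σxᵢ is Gamma(α+n, β+T).
Sum of observations T = 5.77 hours; n = 7.
Posterior: Gamma(3.6+7, 16.4+5.77) = Gamma(10.6, 22.17).
Var = α/β² = 0.021566.

0.021566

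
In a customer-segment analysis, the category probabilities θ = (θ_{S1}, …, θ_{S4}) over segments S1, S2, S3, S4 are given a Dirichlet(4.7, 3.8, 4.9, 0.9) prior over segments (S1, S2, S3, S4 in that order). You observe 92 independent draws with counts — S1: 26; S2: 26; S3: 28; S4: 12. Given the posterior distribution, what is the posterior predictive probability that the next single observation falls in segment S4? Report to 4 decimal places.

The Dirichlet prior is conjugate to the Multinomial likelihood: each posterior αⱼ = prior αⱼ + observed count nⱼ.
Posterior concentration: (30.7, 29.8, 32.9, 12.9), total = 106.3.
P(next = S4 | data) = α_{S4}/Σα = 0.1214.

0.1214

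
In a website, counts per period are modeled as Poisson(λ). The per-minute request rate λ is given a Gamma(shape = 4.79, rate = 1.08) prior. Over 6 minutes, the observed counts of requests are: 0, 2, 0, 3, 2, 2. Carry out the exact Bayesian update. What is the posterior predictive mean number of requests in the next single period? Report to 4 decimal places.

With a Gamma(shape α, rate β) prior, the Poisson likelihood is conjugate: the posterior is Gamma(α + ΣXᵢ, β + n).
Sum of counts S = 9 over n = 6 minutes.
Posterior: Gamma(α+S, β+n) = Gamma(4.79+9, 1.08+6) = Gamma(13.79, 7.08).
The predictive distribution for one future period is NegBinom with mean α/β = 1.9477.

1.9477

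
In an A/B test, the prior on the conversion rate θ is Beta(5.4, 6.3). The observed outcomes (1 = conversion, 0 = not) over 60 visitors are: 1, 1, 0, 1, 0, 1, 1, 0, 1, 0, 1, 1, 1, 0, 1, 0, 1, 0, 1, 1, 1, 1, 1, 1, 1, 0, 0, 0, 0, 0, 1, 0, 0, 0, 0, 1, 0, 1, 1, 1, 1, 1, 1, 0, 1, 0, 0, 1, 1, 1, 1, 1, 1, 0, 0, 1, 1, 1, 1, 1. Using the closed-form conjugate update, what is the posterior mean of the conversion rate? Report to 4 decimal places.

0.6053

The Beta prior is conjugate to a Binomial/Bernoulli likelihood; the update adds successes to α and failures to β.
Posterior: Beta(α+k, β+n−k) = Beta(5.4+38, 6.3+22) = Beta(43.4, 28.3).
Posterior mean = α/(α+β) = 43.4/71.7 = 0.6053.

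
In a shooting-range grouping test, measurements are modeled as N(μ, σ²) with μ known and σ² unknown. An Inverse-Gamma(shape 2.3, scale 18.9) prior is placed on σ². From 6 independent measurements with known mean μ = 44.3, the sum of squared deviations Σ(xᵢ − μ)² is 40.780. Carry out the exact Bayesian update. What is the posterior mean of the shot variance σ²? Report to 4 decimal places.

With known mean μ and an Inverse-Gamma(α, β) prior on σ², the Normal likelihood is conjugate: posterior is Inv-Gamma(α + n/2, β + Σ(xᵢ−μ)²/2).
Posterior: Inv-Gamma(2.3 + 6/2, 18.9 + 40.780/2) = Inv-Gamma(5.30, 39.2900).
E[σ²|data] = β/(α−1) = 39.2900/4.30 = 9.1372.

9.1372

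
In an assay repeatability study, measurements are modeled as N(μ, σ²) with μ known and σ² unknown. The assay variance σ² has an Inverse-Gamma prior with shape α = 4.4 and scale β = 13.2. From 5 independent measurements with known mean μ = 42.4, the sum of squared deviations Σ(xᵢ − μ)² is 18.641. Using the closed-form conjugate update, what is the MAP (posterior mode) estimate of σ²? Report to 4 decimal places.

With known mean μ and an Inverse-Gamma(α, β) prior on σ², the Normal likelihood is conjugate: posterior is Inv-Gamma(α + n/2, β + Σ(xᵢ−μ)²/2).
Posterior: Inv-Gamma(4.4 + 5/2, 13.2 + 18.641/2) = Inv-Gamma(6.90, 22.5205).
Mode = β/(α+1) = 22.5205/7.90 = 2.8507.

2.8507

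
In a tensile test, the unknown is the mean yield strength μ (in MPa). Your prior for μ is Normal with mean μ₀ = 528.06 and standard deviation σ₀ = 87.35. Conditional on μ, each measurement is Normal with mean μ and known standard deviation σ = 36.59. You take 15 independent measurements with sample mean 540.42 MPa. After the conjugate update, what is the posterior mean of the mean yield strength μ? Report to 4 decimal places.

For Normal data with known variance σ², a Normal(μ₀, σ₀²) prior on μ is conjugate. Posterior precision = 1/σ₀² + n/σ²; posterior mean is the precision-weighted average of μ₀ and x̄.
n·x̄ = 15·540.42 = 8106.3.
σ₀² = 87.35² = 7630.0225, σ² = 36.59² = 1338.8281; σ² + n·σ₀² = 1338.8281 + 15·7630.0225 = 115789.1656.
Posterior mean = (μ₀/σ₀² + n·x̄/σ²)/(1/σ₀² + n/σ²) = (σ²·μ₀ + σ₀²·n·x̄)/(σ² + n·σ₀²) = (1338.8281·528.06 + 7630.0225·8106.3)/115789.1656 = 62558232.958236/115789.1656 = 540.2771.

540.2771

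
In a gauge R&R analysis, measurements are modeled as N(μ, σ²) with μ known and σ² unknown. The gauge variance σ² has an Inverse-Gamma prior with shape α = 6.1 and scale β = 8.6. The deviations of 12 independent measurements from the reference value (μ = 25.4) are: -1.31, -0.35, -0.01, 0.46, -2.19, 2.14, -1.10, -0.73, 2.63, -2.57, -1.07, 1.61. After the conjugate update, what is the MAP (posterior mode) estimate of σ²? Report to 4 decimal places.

1.8179

With known mean μ and an Inverse-Gamma(α, β) prior on σ², the Normal likelihood is conjugate: posterior is Inv-Gamma(α + n/2, β + Σ(xᵢ−μ)²/2).
Σ(xᵢ−μ)² = (-1.31)² + (-0.35)² + (-0.01)² + (0.46)² + (-2.19)² + (2.14)² + (-1.10)² + (-0.73)² + (2.63)² + (-2.57)² + (-1.07)² + (1.61)² = 30.4277.
Posterior: Inv-Gamma(6.1 + 12/2, 8.6 + 30.4277/2) = Inv-Gamma(12.10, 23.81385).
Mode = β/(α+1) = 23.81385/13.10 = 1.8179.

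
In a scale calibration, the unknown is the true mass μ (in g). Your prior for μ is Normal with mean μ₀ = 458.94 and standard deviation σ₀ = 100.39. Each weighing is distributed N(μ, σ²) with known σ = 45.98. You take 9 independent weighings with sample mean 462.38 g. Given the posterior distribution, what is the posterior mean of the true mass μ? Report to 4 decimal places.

For Normal data with known variance σ², a Normal(μ₀, σ₀²) prior on μ is conjugate. Posterior precision = 1/σ₀² + n/σ²; posterior mean is the precision-weighted average of μ₀ and x̄.
n·x̄ = 9·462.38 = 4161.42.
σ₀² = 100.39² = 10078.1521, σ² = 45.98² = 2114.1604; σ² + n·σ₀² = 2114.1604 + 9·10078.1521 = 92817.5293.
Posterior mean = (μ₀/σ₀² + n·x̄/σ²)/(1/σ₀² + n/σ²) = (σ²·μ₀ + σ₀²·n·x̄)/(σ² + n·σ₀²) = (2114.1604·458.94 + 10078.1521·4161.42)/92817.5293 = 42909696.485958/92817.5293 = 462.3016.

462.3016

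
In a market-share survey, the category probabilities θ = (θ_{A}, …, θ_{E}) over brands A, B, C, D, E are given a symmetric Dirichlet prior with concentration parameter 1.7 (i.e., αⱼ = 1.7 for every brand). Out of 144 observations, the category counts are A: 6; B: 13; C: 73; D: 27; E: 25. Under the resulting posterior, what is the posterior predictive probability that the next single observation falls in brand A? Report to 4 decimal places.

The Dirichlet prior is conjugate to the Multinomial likelihood: each posterior αⱼ = prior αⱼ + observed count nⱼ.
Posterior concentration: (7.7, 14.7, 74.7, 28.7, 26.7), total = 152.5.
P(next = A | data) = α_{A}/Σα = 0.0505.

0.0505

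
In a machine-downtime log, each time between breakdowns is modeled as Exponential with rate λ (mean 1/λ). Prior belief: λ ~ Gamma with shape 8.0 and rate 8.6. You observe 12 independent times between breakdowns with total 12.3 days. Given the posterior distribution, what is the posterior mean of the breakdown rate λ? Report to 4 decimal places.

With a Gamma(shape α, rate β) prior on the exponential rate λ, the posterior after n observations with total T = Σxᵢ is Gamma(α+n, β+T).
Posterior: Gamma(8.0+12, 8.6+12.3) = Gamma(20.0, 20.9).
Posterior mean of λ = α/β = 20.0/20.9 = 0.9569.

0.9569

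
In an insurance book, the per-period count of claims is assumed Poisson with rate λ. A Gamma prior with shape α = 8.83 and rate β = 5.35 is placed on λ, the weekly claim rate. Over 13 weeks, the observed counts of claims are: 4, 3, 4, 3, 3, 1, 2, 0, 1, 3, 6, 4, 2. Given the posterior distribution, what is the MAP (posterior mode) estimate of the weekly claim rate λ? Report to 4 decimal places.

2.3886

With a Gamma(shape α, rate β) prior, the Poisson likelihood is conjugate: the posterior is Gamma(α + ΣXᵢ, β + n).
Sum of counts S = 36 over n = 13 weeks.
Posterior: Gamma(α+S, β+n) = Gamma(8.83+36, 5.35+13) = Gamma(44.83, 18.35).
Mode of Gamma(α,β) for α≥1 is (α−1)/β = 43.83/18.35 = 2.3886.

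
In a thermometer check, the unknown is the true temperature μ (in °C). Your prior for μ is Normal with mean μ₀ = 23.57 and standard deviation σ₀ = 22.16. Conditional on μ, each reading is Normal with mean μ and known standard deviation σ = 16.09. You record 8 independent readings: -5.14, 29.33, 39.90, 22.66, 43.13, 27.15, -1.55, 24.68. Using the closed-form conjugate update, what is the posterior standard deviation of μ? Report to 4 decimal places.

For Normal data with known variance σ², a Normal(μ₀, σ₀²) prior on μ is conjugate. Posterior precision = 1/σ₀² + n/σ²; posterior mean is the precision-weighted average of μ₀ and x̄.
σ₀² = 22.16² = 491.0656, σ² = 16.09² = 258.8881; σ² + n·σ₀² = 258.8881 + 8·491.0656 = 4187.4129.
Posterior precision = 1/σ₀² + n/σ² = 1/491.0656 + 8/258.8881 = (σ² + n·σ₀²)/(σ₀²σ²) = 4187.4129/(491.0656·258.8881); posterior variance σₙ² = σ₀²σ²/(σ² + n·σ₀²) = 491.0656·258.8881/4187.4129 = 30.360283.
Posterior SD = √σₙ² = √(491.0656·258.8881/4187.4129) = 5.5100.

5.5100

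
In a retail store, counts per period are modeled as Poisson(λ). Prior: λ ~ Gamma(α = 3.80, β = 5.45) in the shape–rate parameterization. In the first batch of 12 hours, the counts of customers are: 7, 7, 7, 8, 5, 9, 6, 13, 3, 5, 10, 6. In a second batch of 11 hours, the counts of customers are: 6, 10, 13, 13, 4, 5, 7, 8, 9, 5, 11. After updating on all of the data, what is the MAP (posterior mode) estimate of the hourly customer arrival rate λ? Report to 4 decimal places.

With a Gamma(shape α, rate β) prior, the Poisson likelihood is conjugate: the posterior is Gamma(α + ΣXᵢ, β + n).
Batch 1: sum of counts S = 86 over n = 12 hours.
After batch 1: Gamma(α+S, β+n) = Gamma(3.80+86, 5.45+12) = Gamma(89.80, 17.45).
Batch 2: sum of counts S = 91 over n = 11 hours.
After batch 2: Gamma(α+S, β+n) = Gamma(89.80+91, 17.45+11) = Gamma(180.80, 28.45).
Mode of Gamma(α,β) for α≥1 is (α−1)/β = 179.80/28.45 = 6.3199.

6.3199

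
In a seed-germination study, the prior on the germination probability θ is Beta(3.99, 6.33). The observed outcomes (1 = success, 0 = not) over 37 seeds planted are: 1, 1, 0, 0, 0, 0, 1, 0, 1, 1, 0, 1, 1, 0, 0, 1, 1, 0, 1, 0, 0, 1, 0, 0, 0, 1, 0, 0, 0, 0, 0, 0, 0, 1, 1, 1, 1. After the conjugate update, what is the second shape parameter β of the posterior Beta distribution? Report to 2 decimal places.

The Beta prior is conjugate to a Binomial/Bernoulli likelihood; the update adds successes to α and failures to β.
Posterior: Beta(α+k, β+n−k) = Beta(3.99+16, 6.33+21) = Beta(19.99, 27.33).
Posterior β = 27.33.

27.33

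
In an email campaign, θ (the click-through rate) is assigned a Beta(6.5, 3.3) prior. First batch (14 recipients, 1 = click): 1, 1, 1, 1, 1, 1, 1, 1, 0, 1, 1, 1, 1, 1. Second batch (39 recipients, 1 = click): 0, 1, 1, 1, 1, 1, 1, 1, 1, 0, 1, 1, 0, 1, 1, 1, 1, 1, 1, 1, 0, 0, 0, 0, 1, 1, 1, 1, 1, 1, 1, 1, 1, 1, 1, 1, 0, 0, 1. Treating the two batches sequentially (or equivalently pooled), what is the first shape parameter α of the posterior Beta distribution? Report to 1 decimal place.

49.5

The Beta prior is conjugate to a Binomial/Bernoulli likelihood; the update adds successes to α and failures to β.
After batch 1: Beta(6.5+13, 3.3+1) = Beta(19.5, 4.3).
After batch 2: Beta(19.5+30, 4.3+9) = Beta(49.5, 13.3).
Posterior α = 49.5.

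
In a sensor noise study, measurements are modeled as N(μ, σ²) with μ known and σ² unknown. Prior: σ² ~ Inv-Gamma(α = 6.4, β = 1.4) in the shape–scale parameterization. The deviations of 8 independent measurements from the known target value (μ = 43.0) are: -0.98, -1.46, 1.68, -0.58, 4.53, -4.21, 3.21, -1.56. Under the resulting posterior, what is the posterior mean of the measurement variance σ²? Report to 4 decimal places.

With known mean μ and an Inverse-Gamma(α, β) prior on σ², the Normal likelihood is conjugate: posterior is Inv-Gamma(α + n/2, β + Σ(xᵢ−μ)²/2).
Σ(xᵢ−μ)² = (-0.98)² + (-1.46)² + (1.68)² + (-0.58)² + (4.53)² + (-4.21)² + (3.21)² + (-1.56)² = 57.2335.
Posterior: Inv-Gamma(6.4 + 8/2, 1.4 + 57.2335/2) = Inv-Gamma(10.40, 30.01675).
E[σ²|data] = β/(α−1) = 30.01675/9.40 = 3.1933.

3.1933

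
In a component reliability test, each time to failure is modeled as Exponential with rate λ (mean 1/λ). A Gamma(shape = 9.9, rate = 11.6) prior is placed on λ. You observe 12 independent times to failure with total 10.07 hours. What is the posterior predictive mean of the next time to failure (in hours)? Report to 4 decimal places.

1.0368

With a Gamma(shape α, rate β) prior on the exponential rate λ, the posterior after n observations with total T = Σxᵢ is Gamma(α+n, β+T).
Posterior: Gamma(9.9+12, 11.6+10.07) = Gamma(21.9, 21.67).
The predictive distribution for the next observation is Lomax; its mean is β/(α−1) = 21.67/20.9 = 1.0368.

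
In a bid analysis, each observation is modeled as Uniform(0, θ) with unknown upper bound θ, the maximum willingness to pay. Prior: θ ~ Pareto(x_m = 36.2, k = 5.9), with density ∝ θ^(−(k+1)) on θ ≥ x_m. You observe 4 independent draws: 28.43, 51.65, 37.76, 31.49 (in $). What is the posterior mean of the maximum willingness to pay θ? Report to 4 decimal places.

A Pareto(scale x_m, shape k) prior on the upper bound θ of Uniform(0, θ) is conjugate: posterior is Pareto(max(x_m, max xᵢ), k + n).
Sample maximum = 51.65; prior scale x_m = 36.2 → posterior scale = max = 51.65.
Posterior shape = 5.9 + 4 = 9.9.
E[θ|data] = k·x_m/(k−1) = 9.9·51.65/8.9 = 57.4534.

57.4534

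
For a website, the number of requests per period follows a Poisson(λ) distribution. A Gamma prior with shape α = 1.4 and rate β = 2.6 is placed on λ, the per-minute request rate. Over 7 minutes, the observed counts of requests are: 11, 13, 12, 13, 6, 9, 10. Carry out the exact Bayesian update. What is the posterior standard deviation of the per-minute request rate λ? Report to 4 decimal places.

With a Gamma(shape α, rate β) prior, the Poisson likelihood is conjugate: the posterior is Gamma(α + ΣXᵢ, β + n).
Sum of counts S = 74 over n = 7 minutes.
Posterior: Gamma(α+S, β+n) = Gamma(1.4+74, 2.6+7) = Gamma(75.4, 9.6).
SD = √α/β = √75.4/9.6 = 0.9045.

0.9045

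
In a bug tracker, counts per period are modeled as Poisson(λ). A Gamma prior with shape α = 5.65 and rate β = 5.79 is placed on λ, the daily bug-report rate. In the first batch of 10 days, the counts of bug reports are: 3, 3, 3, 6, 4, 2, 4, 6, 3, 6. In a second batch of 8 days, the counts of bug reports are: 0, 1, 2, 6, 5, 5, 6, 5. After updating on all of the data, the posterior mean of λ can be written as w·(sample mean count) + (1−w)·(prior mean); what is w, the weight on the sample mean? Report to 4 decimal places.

With a Gamma(shape α, rate β) prior, the Poisson likelihood is conjugate: the posterior is Gamma(α + ΣXᵢ, β + n).
Total number of days: n = 10 + 8 = 18.
Posterior mean = (α₀+S)/(β₀+n) = [n/(β₀+n)]·(S/n) + [β₀/(β₀+n)]·(α₀/β₀), so only n and β₀ enter the weight.
Weight on data w = n/(β₀+n) = 18/(5.79+18) = 18/23.79 = 0.7566.

0.7566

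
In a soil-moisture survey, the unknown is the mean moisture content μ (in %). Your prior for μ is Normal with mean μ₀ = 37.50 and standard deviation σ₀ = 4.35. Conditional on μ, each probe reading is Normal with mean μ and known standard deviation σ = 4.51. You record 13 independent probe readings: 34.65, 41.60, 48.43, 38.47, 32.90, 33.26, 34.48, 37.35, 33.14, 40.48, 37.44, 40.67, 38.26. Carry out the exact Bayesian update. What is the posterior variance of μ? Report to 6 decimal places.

1.445131

For Normal data with known variance σ², a Normal(μ₀, σ₀²) prior on μ is conjugate. Posterior precision = 1/σ₀² + n/σ²; posterior mean is the precision-weighted average of μ₀ and x̄.
σ₀² = 4.35² = 18.9225, σ² = 4.51² = 20.3401; σ² + n·σ₀² = 20.3401 + 13·18.9225 = 266.3326.
Posterior precision = 1/σ₀² + n/σ² = 1/18.9225 + 13/20.3401 = (σ² + n·σ₀²)/(σ₀²σ²) = 266.3326/(18.9225·20.3401); posterior variance σₙ² = σ₀²σ²/(σ² + n·σ₀²) = 18.9225·20.3401/266.3326 = 1.445131.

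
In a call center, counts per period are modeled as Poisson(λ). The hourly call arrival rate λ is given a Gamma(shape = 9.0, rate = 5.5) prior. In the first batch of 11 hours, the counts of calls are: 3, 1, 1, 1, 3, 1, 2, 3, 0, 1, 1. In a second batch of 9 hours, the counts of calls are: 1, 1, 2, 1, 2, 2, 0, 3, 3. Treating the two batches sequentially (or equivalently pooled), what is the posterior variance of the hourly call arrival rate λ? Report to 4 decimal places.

0.0631

With a Gamma(shape α, rate β) prior, the Poisson likelihood is conjugate: the posterior is Gamma(α + ΣXᵢ, β + n).
Batch 1: sum of counts S = 17 over n = 11 hours.
After batch 1: Gamma(α+S, β+n) = Gamma(9.0+17, 5.5+11) = Gamma(26.0, 16.5).
Batch 2: sum of counts S = 15 over n = 9 hours.
After batch 2: Gamma(α+S, β+n) = Gamma(26.0+15, 16.5+9) = Gamma(41.0, 25.5).
Var = α/β² = 41.0/25.5² = 0.0631.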